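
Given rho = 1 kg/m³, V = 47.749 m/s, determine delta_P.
Formula: V = \sqrt{\frac{2 \Delta P}{\rho}}
Substituting knowns: 47.749 = √(2·(delta_P·1000)/1)
Solving for delta_P: delta_P = 47.749²·1/2/1000 = 1.14 kPa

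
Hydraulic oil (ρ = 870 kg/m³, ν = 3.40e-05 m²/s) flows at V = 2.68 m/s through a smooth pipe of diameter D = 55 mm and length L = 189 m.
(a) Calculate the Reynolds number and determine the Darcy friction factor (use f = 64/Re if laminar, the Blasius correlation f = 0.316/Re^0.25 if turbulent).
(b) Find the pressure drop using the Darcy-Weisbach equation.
(a) Re = V·D/ν = 2.68·0.055/3.40e-05 = 4335.3 → turbulent (Re > 4000); f = 0.316/Re^0.25 = 0.316/4335.3^0.25 = 0.038943
(b) Darcy-Weisbach: ΔP = f·(L/D)·½ρV²/1000 = 0.038943·(189/0.055)·½·870·2.68²/1000 = 418.1 kPa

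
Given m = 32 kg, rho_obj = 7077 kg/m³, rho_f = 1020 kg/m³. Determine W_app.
Formula: W_{app} = mg\left(1 - \frac{\rho_f}{\rho_{obj}}\right)
W_app = 32·9.81·(1 − 1020/7077) = 268.7 N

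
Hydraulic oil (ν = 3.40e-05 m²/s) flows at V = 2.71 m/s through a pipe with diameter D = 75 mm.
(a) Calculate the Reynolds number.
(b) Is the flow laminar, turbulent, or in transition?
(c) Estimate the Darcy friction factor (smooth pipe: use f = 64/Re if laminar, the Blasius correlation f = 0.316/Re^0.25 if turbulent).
(a) Re = V·D/ν = 2.71·0.075/3.40e-05 = 5977.9
(b) Flow regime: turbulent (Re > 4000)
(c) Friction factor: f = 0.316/Re^0.25 = 0.316/5977.9^0.25 = 0.03594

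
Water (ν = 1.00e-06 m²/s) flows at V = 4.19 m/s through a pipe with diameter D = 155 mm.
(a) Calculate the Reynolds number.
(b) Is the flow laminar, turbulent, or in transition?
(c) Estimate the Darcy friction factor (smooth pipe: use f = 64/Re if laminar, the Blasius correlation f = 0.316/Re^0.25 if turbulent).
(a) Re = V·D/ν = 4.19·0.155/1.00e-06 = 649450
(b) Flow regime: turbulent (Re > 4000)
(c) Friction factor: f = 0.316/Re^0.25 = 0.316/649450^0.25 = 0.01113 (Blasius is strictly valid for Re ≲ 1e5; used here as the smooth-pipe estimate the problem specifies)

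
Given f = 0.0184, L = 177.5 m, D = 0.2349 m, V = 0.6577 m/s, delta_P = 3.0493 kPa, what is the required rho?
Formula: \Delta P = f \frac{L}{D} \frac{\rho V^2}{2}
Substituting knowns: 3.0493 = 0.0184·(177.5/0.2349)·0.5·rho·0.6577²/1000
Solving for rho: rho = (3.0493·1000)/(0.0184·(177.5/0.2349)·0.5·0.6577²) = 1014 kg/m³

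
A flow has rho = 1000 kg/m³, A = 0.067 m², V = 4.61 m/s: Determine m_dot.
Formula: \dot{m} = \rho A V
m_dot = 1000·0.067·4.61 = 308.9 kg/s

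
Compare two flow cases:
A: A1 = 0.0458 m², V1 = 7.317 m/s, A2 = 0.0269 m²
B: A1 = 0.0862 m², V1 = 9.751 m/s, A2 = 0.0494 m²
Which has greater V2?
V2(A) = 12.46 m/s, V2(B) = 17.01 m/s. Answer: B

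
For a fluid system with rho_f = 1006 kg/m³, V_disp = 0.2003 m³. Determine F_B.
Formula: F_B = \rho_f g V_{disp}
F_B = 1006·9.81·0.2003 = 1977 N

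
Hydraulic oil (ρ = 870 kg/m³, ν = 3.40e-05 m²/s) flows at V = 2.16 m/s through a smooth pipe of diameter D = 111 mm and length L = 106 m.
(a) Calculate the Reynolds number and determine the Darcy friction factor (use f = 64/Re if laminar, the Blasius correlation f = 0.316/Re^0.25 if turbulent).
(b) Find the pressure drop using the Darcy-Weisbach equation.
(a) Re = V·D/ν = 2.16·0.111/3.40e-05 = 7051.8 → turbulent (Re > 4000); f = 0.316/Re^0.25 = 0.316/7051.8^0.25 = 0.034484
(b) Darcy-Weisbach: ΔP = f·(L/D)·½ρV²/1000 = 0.034484·(106/0.111)·½·870·2.16²/1000 = 66.83 kPa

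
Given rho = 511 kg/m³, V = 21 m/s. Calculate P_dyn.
Formula: P_{dyn} = \frac{1}{2} \rho V^2
P_dyn = 0.5·511·21²/1000 = 112.7 kPa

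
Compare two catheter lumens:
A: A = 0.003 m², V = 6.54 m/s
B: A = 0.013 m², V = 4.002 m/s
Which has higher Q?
Q(A) = 19.62 L/s, Q(B) = 52.03 L/s. Answer: B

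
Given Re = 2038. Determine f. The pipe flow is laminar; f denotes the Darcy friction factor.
Formula: f = \frac{64}{Re}
f = 64/2038 = 0.0314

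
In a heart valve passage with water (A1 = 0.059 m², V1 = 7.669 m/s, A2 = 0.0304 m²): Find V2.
Formula: V_2 = \frac{A_1 V_1}{A_2}
V2 = 0.059·7.669/0.0304 = 14.88 m/s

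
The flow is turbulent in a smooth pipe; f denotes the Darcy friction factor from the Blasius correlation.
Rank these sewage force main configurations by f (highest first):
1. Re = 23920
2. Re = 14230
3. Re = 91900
Case 1: f = 0.02541
Case 2: f = 0.02893
Case 3: f = 0.01815
Ranking (highest first): 2, 1, 3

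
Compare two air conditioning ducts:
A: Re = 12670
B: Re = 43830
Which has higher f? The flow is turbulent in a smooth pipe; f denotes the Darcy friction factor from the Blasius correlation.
f(A) = 0.02978, f(B) = 0.02184. Answer: A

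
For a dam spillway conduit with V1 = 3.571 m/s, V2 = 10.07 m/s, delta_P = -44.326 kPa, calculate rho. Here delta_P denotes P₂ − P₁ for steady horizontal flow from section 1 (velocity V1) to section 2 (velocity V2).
Formula: \Delta P = \frac{1}{2} \rho (V_1^2 - V_2^2)
Substituting knowns: -44.326 = 0.5·rho·(3.571² − 10.07²)/1000
Solving for rho: rho = 2·(-44.326·1000)/(3.571² − 10.07²) = 1000 kg/m³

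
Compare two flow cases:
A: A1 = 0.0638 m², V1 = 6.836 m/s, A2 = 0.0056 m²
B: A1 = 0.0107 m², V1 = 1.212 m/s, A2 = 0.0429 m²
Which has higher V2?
V2(A) = 77.88 m/s, V2(B) = 0.3023 m/s. Answer: A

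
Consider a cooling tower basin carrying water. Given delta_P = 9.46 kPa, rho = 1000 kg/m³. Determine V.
Formula: V = \sqrt{\frac{2 \Delta P}{\rho}}
V = √(2·(9.46·1000)/1000) = 4.35 m/s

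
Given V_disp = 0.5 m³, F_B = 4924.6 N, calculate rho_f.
Formula: F_B = \rho_f g V_{disp}
Substituting knowns: 4924.6 = rho_f·9.81·0.5
Solving for rho_f: rho_f = 4924.6/(9.81·0.5) = 1004 kg/m³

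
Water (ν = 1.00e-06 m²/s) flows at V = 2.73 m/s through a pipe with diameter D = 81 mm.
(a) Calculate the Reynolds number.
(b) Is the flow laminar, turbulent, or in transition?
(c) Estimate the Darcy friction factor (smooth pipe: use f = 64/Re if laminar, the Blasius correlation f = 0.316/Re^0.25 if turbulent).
(a) Re = V·D/ν = 2.73·0.081/1.00e-06 = 221130
(b) Flow regime: turbulent (Re > 4000)
(c) Friction factor: f = 0.316/Re^0.25 = 0.316/221130^0.25 = 0.01457 (Blasius is strictly valid for Re ≲ 1e5; used here as the smooth-pipe estimate the problem specifies)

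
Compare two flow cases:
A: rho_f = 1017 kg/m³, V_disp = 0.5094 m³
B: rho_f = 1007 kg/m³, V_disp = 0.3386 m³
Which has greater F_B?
F_B(A) = 5082 N, F_B(B) = 3345 N. Answer: A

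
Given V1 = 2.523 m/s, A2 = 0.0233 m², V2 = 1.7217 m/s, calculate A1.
Formula: V_2 = \frac{A_1 V_1}{A_2}
Substituting knowns: 1.7217 = A1·2.523/0.0233
Solving for A1: A1 = 1.7217·0.0233/2.523 = 0.0159 m²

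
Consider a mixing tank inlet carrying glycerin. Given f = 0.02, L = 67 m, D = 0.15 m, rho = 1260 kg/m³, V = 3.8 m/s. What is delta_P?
Formula: \Delta P = f \frac{L}{D} \frac{\rho V^2}{2}
delta_P = 0.02·(67/0.15)·0.5·1260·3.8²/1000 = 81.27 kPa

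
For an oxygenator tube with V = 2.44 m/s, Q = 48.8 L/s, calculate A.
Formula: Q = A V
Substituting knowns: 48.8 = A·2.44·1000
Solving for A: A = (48.8/1000)/2.44 = 0.02 m²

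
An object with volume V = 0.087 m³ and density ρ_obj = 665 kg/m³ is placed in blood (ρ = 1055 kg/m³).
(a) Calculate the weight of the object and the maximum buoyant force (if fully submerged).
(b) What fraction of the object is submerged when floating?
(a) W=rho_obj*g*V=665*9.81*0.087=567.6 N; F_B(max)=rho*g*V=1055*9.81*0.087=900.4 N
(b) Floating fraction=rho_obj/rho=665/1055=0.630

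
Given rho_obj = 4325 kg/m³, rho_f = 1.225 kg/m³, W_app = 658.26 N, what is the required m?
Formula: W_{app} = mg\left(1 - \frac{\rho_f}{\rho_{obj}}\right)
Substituting knowns: 658.26 = m·9.81·(1 − 1.225/4325)
Solving for m: m = 658.26/(9.81·(1 − 1.225/4325)) = 67.12 kg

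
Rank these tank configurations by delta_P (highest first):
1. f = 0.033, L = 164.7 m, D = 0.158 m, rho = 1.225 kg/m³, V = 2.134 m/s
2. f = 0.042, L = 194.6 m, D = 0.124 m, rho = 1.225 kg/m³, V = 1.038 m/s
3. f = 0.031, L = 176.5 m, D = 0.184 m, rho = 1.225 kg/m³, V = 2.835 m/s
Case 1: delta_P = 0.09595 kPa
Case 2: delta_P = 0.0435 kPa
Case 3: delta_P = 0.1464 kPa
Ranking (highest first): 3, 1, 2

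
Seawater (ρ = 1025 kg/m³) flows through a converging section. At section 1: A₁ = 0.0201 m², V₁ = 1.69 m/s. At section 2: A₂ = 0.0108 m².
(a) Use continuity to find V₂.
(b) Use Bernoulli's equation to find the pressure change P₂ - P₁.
(a) Continuity: A₁V₁=A₂V₂ -> V₂=A₁V₁/A₂=0.0201*1.69/0.0108=3.15 m/s
(b) Bernoulli: P₂-P₁=0.5*rho*(V₁^2-V₂^2)/1000=0.5*1025*(1.69^2-3.15^2)/1000=-3.622 kPa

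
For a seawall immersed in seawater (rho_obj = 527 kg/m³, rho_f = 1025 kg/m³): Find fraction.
Formula: f_{sub} = \frac{\rho_{obj}}{\rho_f}
fraction = 527/1025 = 0.5141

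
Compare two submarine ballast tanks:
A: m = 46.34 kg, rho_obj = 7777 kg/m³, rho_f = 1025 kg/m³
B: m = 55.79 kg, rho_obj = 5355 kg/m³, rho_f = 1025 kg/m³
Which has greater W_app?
W_app(A) = 394.7 N, W_app(B) = 442.5 N. Answer: B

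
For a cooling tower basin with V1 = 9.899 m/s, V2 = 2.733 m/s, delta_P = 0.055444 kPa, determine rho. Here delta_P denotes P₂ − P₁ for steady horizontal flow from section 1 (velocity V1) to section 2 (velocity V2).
Formula: \Delta P = \frac{1}{2} \rho (V_1^2 - V_2^2)
Substituting knowns: 0.055444 = 0.5·rho·(9.899² − 2.733²)/1000
Solving for rho: rho = 2·(0.055444·1000)/(9.899² − 2.733²) = 1.225 kg/m³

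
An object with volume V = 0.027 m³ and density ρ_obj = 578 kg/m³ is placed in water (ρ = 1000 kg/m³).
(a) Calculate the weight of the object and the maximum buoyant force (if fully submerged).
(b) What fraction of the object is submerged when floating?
(a) W=rho_obj*g*V=578*9.81*0.027=153.1 N; F_B(max)=rho*g*V=1000*9.81*0.027=264.9 N
(b) Floating fraction=rho_obj/rho=578/1000=0.578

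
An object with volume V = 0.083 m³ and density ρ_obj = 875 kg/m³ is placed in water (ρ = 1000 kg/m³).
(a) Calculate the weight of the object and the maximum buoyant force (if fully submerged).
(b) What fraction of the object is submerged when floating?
(a) W=rho_obj*g*V=875*9.81*0.083=712.5 N; F_B(max)=rho*g*V=1000*9.81*0.083=814.2 N
(b) Floating fraction=rho_obj/rho=875/1000=0.875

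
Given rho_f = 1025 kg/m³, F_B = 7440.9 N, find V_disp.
Formula: F_B = \rho_f g V_{disp}
Substituting knowns: 7440.9 = 1025·9.81·V_disp
Solving for V_disp: V_disp = 7440.9/(1025·9.81) = 0.74 m³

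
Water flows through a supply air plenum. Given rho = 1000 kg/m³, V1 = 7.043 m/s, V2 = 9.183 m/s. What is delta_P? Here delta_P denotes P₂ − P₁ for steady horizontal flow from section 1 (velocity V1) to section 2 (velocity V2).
Formula: \Delta P = \frac{1}{2} \rho (V_1^2 - V_2^2)
delta_P = 0.5·1000·(7.043² − 9.183²)/1000 = -17.36 kPa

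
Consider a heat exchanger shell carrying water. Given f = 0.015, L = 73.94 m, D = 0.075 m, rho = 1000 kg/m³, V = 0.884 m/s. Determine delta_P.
Formula: \Delta P = f \frac{L}{D} \frac{\rho V^2}{2}
delta_P = 0.015·(73.94/0.075)·0.5·1000·0.884²/1000 = 5.778 kPa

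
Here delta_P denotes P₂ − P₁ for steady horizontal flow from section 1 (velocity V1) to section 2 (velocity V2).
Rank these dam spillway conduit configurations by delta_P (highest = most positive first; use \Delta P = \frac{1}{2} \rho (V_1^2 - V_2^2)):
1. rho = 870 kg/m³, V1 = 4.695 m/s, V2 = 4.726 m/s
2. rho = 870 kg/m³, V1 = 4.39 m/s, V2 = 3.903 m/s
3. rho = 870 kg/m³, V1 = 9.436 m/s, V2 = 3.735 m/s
Case 1: delta_P = -0.127 kPa
Case 2: delta_P = 1.757 kPa
Case 3: delta_P = 32.66 kPa
Ranking (highest first): 3, 2, 1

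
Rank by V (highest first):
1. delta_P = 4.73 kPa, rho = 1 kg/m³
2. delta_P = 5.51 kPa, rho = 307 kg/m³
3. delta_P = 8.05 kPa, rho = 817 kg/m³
Case 1: V = 97.26 m/s
Case 2: V = 5.991 m/s
Case 3: V = 4.439 m/s
Ranking (highest first): 1, 2, 3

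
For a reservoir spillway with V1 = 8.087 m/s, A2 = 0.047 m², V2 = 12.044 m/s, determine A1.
Formula: V_2 = \frac{A_1 V_1}{A_2}
Substituting knowns: 12.044 = A1·8.087/0.047
Solving for A1: A1 = 12.044·0.047/8.087 = 0.07 m²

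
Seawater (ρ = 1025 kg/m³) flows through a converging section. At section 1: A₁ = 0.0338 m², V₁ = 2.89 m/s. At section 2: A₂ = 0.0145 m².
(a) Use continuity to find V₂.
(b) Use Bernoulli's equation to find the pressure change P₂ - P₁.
(a) Continuity: A₁V₁=A₂V₂ -> V₂=A₁V₁/A₂=0.0338*2.89/0.0145=6.74 m/s
(b) Bernoulli: P₂-P₁=0.5*rho*(V₁^2-V₂^2)/1000=0.5*1025*(2.89^2-6.74^2)/1000=-19 kPa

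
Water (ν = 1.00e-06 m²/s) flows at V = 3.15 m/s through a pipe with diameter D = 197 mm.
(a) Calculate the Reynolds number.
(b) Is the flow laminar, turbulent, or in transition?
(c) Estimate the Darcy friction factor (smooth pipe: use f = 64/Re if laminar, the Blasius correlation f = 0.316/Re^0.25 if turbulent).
(a) Re = V·D/ν = 3.15·0.197/1.00e-06 = 620550
(b) Flow regime: turbulent (Re > 4000)
(c) Friction factor: f = 0.316/Re^0.25 = 0.316/620550^0.25 = 0.01126 (Blasius is strictly valid for Re ≲ 1e5; used here as the smooth-pipe estimate the problem specifies)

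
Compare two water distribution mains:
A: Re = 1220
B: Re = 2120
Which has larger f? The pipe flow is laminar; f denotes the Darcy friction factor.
f(A) = 0.05246, f(B) = 0.03019. Answer: A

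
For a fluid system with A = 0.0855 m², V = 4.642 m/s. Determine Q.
Formula: Q = A V
Q = 0.0855·4.642·1000 = 396.9 L/s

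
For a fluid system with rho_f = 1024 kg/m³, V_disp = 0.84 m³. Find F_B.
Formula: F_B = \rho_f g V_{disp}
F_B = 1024·9.81·0.84 = 8438 N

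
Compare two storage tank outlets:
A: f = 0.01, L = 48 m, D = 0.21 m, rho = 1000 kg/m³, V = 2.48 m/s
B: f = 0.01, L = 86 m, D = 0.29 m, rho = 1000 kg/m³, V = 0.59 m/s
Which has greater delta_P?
delta_P(A) = 7.029 kPa, delta_P(B) = 0.5161 kPa. Answer: A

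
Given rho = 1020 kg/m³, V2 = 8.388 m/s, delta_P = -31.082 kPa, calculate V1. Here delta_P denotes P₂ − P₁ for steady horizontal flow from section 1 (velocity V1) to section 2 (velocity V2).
Formula: \Delta P = \frac{1}{2} \rho (V_1^2 - V_2^2)
Substituting knowns: -31.082 = 0.5·1020·(V1² − 8.388²)/1000
Solving for V1: V1 = √(8.388² + 2·(-31.082·1000)/1020) = 3.068 m/s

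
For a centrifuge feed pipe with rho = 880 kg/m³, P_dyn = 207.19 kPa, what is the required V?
Formula: P_{dyn} = \frac{1}{2} \rho V^2
Substituting knowns: 207.19 = 0.5·880·V²/1000
Solving for V: V = √(2·(207.19·1000)/880) = 21.7 m/s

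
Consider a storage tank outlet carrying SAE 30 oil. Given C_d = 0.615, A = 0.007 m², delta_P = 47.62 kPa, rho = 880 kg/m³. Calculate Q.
Formula: Q = C_d A \sqrt{\frac{2 \Delta P}{\rho}}
Q = 0.615·0.007·√(2·(47.62·1000)/880)·1000 = 44.79 L/s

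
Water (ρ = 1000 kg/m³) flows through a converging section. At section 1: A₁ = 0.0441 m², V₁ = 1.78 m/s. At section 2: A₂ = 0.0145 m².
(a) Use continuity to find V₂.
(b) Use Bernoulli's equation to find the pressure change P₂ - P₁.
(a) Continuity: A₁V₁=A₂V₂ -> V₂=A₁V₁/A₂=0.0441*1.78/0.0145=5.41 m/s
(b) Bernoulli: P₂-P₁=0.5*rho*(V₁^2-V₂^2)/1000=0.5*1000*(1.78^2-5.41^2)/1000=-13.05 kPa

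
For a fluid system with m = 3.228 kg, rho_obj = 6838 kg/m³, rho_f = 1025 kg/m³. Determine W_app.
Formula: W_{app} = mg\left(1 - \frac{\rho_f}{\rho_{obj}}\right)
W_app = 3.228·9.81·(1 − 1025/6838) = 26.92 N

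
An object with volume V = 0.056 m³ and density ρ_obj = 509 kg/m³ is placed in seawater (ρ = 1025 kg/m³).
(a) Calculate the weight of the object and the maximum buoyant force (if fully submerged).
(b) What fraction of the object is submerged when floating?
(a) W=rho_obj*g*V=509*9.81*0.056=279.6 N; F_B(max)=rho*g*V=1025*9.81*0.056=563.1 N
(b) Floating fraction=rho_obj/rho=509/1025=0.497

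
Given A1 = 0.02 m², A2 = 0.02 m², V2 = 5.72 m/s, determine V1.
Formula: V_2 = \frac{A_1 V_1}{A_2}
Substituting knowns: 5.72 = 0.02·V1/0.02
Solving for V1: V1 = 5.72·0.02/0.02 = 5.72 m/s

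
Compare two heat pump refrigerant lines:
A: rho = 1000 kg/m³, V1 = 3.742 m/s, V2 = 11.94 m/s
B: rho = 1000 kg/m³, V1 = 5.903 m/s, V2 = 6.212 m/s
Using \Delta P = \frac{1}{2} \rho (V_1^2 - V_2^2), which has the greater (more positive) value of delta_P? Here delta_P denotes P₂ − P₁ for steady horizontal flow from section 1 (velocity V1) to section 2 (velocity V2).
delta_P(A) = -64.28 kPa, delta_P(B) = -1.872 kPa. Answer: B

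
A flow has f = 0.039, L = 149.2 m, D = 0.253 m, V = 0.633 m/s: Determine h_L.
Formula: h_L = f \frac{L}{D} \frac{V^2}{2g}
h_L = 0.039·(149.2/0.253)·0.633²/(2·9.81) = 0.4697 m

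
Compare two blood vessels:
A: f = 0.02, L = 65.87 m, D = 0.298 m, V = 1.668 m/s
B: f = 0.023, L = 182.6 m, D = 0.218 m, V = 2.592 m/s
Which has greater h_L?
h_L(A) = 0.6269 m, h_L(B) = 6.597 m. Answer: B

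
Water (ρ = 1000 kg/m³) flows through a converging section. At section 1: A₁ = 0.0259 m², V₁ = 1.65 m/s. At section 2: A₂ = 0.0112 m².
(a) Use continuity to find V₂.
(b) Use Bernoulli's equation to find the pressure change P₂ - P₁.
(a) Continuity: A₁V₁=A₂V₂ -> V₂=A₁V₁/A₂=0.0259*1.65/0.0112=3.82 m/s
(b) Bernoulli: P₂-P₁=0.5*rho*(V₁^2-V₂^2)/1000=0.5*1000*(1.65^2-3.82^2)/1000=-5.935 kPa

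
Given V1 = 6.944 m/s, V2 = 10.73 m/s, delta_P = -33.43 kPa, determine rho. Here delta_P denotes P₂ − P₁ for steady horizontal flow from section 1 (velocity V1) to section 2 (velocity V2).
Formula: \Delta P = \frac{1}{2} \rho (V_1^2 - V_2^2)
Substituting knowns: -33.43 = 0.5·rho·(6.944² − 10.73²)/1000
Solving for rho: rho = 2·(-33.43·1000)/(6.944² − 10.73²) = 999.2 kg/m³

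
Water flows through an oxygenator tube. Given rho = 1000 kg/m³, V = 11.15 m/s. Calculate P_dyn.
Formula: P_{dyn} = \frac{1}{2} \rho V^2
P_dyn = 0.5·1000·11.15²/1000 = 62.16 kPa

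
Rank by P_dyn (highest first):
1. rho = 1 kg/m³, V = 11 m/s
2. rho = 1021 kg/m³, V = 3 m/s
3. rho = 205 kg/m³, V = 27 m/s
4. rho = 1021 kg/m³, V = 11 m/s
Case 1: P_dyn = 0.0605 kPa
Case 2: P_dyn = 4.595 kPa
Case 3: P_dyn = 74.72 kPa
Case 4: P_dyn = 61.77 kPa
Ranking (highest first): 3, 4, 2, 1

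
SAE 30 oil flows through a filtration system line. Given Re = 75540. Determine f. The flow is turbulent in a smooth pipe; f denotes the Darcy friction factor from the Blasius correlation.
Formula: f = \frac{0.316}{Re^{0.25}}
f = 0.316/75540^0.25 = 0.01906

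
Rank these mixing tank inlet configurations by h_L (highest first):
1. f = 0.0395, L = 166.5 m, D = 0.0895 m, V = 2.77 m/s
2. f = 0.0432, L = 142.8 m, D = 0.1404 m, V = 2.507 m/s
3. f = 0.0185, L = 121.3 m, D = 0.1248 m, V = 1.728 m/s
Case 1: h_L = 28.74 m
Case 2: h_L = 14.08 m
Case 3: h_L = 2.737 m
Ranking (highest first): 1, 2, 3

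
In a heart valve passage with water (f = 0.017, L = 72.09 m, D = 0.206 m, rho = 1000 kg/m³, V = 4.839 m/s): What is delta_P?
Formula: \Delta P = f \frac{L}{D} \frac{\rho V^2}{2}
delta_P = 0.017·(72.09/0.206)·0.5·1000·4.839²/1000 = 69.65 kPa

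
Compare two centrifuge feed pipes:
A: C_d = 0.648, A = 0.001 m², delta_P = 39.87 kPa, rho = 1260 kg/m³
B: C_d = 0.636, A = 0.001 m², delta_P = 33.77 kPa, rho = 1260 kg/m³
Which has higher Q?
Q(A) = 5.155 L/s, Q(B) = 4.656 L/s. Answer: A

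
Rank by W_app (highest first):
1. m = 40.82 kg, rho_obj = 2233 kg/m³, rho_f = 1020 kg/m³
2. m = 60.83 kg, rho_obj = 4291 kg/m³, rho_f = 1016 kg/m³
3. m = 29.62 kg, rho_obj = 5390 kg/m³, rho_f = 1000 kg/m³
Case 1: W_app = 217.5 N
Case 2: W_app = 455.4 N
Case 3: W_app = 236.7 N
Ranking (highest first): 2, 3, 1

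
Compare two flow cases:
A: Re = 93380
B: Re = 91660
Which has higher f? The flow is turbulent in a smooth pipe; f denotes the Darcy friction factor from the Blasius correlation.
f(A) = 0.01808, f(B) = 0.01816. Answer: B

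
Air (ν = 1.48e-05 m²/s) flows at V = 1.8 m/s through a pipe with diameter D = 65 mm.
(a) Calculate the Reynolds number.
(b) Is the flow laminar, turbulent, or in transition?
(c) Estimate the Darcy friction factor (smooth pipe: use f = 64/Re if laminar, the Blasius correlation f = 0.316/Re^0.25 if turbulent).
(a) Re = V·D/ν = 1.8·0.065/1.48e-05 = 7905.4
(b) Flow regime: turbulent (Re > 4000)
(c) Friction factor: f = 0.316/Re^0.25 = 0.316/7905.4^0.25 = 0.03351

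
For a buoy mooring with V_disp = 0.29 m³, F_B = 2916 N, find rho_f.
Formula: F_B = \rho_f g V_{disp}
Substituting knowns: 2916 = rho_f·9.81·0.29
Solving for rho_f: rho_f = 2916/(9.81·0.29) = 1025 kg/m³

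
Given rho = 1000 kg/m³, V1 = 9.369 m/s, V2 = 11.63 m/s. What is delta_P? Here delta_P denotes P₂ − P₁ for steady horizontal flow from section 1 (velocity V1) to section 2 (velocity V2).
Formula: \Delta P = \frac{1}{2} \rho (V_1^2 - V_2^2)
delta_P = 0.5·1000·(9.369² − 11.63²)/1000 = -23.74 kPa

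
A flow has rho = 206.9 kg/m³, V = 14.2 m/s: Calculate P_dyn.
Formula: P_{dyn} = \frac{1}{2} \rho V^2
P_dyn = 0.5·206.9·14.2²/1000 = 20.86 kPa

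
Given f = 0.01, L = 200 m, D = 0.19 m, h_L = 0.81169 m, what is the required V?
Formula: h_L = f \frac{L}{D} \frac{V^2}{2g}
Substituting knowns: 0.81169 = 0.01·(200/0.19)·V²/(2·9.81)
Solving for V: V = √(0.81169·2·9.81/(0.01·(200/0.19))) = 1.23 m/s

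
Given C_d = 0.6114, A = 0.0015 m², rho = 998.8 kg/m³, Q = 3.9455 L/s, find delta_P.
Formula: Q = C_d A \sqrt{\frac{2 \Delta P}{\rho}}
Substituting knowns: 3.9455 = 0.6114·0.0015·√(2·(delta_P·1000)/998.8)·1000
Solving for delta_P: delta_P = ((3.9455/1000)/(0.6114·0.0015))²·998.8/2/1000 = 9.243 kPa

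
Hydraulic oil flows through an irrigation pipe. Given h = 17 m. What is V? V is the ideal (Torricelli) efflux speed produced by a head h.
Formula: V = \sqrt{2 g h}
V = √(2·9.81·17) = 18.26 m/s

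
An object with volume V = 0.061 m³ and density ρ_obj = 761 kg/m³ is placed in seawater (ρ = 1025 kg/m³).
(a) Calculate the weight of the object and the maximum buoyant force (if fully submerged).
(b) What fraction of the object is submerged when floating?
(a) W=rho_obj*g*V=761*9.81*0.061=455.4 N; F_B(max)=rho*g*V=1025*9.81*0.061=613.4 N
(b) Floating fraction=rho_obj/rho=761/1025=0.742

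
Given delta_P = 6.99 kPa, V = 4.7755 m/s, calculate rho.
Formula: V = \sqrt{\frac{2 \Delta P}{\rho}}
Substituting knowns: 4.7755 = √(2·(6.99·1000)/rho)
Solving for rho: rho = 2·(6.99·1000)/4.7755² = 613 kg/m³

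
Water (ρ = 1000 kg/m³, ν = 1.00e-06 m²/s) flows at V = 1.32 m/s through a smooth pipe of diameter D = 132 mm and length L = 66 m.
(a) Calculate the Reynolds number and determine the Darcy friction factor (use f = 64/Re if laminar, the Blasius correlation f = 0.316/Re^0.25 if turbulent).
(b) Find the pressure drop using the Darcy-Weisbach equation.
(a) Re = V·D/ν = 1.32·0.132/1.00e-06 = 174240 → turbulent (Re > 4000); f = 0.316/Re^0.25 = 0.316/174240^0.25 = 0.015467 (Blasius is strictly valid for Re ≲ 1e5; used here as the smooth-pipe estimate the problem specifies)
(b) Darcy-Weisbach: ΔP = f·(L/D)·½ρV²/1000 = 0.015467·(66/0.132)·½·1000·1.32²/1000 = 6.737 kPa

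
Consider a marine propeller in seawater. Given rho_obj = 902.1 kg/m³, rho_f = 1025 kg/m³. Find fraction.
Formula: f_{sub} = \frac{\rho_{obj}}{\rho_f}
fraction = 902.1/1025 = 0.8801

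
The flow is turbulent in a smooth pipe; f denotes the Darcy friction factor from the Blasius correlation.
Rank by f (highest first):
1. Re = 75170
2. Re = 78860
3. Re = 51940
Case 1: f = 0.01908
Case 2: f = 0.01886
Case 3: f = 0.02093
Ranking (highest first): 3, 1, 2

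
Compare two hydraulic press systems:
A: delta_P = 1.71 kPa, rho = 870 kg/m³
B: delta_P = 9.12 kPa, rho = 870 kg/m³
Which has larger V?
V(A) = 1.983 m/s, V(B) = 4.579 m/s. Answer: B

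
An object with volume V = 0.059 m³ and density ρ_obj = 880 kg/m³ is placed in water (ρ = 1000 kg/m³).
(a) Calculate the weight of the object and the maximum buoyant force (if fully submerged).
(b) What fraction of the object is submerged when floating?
(a) W=rho_obj*g*V=880*9.81*0.059=509.3 N; F_B(max)=rho*g*V=1000*9.81*0.059=578.8 N
(b) Floating fraction=rho_obj/rho=880/1000=0.880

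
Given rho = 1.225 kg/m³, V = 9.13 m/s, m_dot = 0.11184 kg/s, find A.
Formula: \dot{m} = \rho A V
Substituting knowns: 0.11184 = 1.225·A·9.13
Solving for A: A = 0.11184/(1.225·9.13) = 0.01 m²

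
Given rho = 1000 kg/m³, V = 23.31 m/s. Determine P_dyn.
Formula: P_{dyn} = \frac{1}{2} \rho V^2
P_dyn = 0.5·1000·23.31²/1000 = 271.7 kPa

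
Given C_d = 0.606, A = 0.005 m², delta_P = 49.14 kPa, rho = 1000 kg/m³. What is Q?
Formula: Q = C_d A \sqrt{\frac{2 \Delta P}{\rho}}
Q = 0.606·0.005·√(2·(49.14·1000)/1000)·1000 = 30.04 L/s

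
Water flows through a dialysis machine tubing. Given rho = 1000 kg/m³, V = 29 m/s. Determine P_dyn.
Formula: P_{dyn} = \frac{1}{2} \rho V^2
P_dyn = 0.5·1000·29²/1000 = 420.5 kPa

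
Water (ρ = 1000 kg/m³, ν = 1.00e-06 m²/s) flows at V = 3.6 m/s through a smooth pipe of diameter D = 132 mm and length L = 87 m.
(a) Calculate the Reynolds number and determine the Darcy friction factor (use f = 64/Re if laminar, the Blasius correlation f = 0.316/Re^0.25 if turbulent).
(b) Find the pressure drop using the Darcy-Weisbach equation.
(a) Re = V·D/ν = 3.6·0.132/1.00e-06 = 475200 → turbulent (Re > 4000); f = 0.316/Re^0.25 = 0.316/475200^0.25 = 0.012036 (Blasius is strictly valid for Re ≲ 1e5; used here as the smooth-pipe estimate the problem specifies)
(b) Darcy-Weisbach: ΔP = f·(L/D)·½ρV²/1000 = 0.012036·(87/0.132)·½·1000·3.6²/1000 = 51.4 kPa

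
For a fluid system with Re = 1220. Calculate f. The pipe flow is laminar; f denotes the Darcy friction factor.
Formula: f = \frac{64}{Re}
f = 64/1220 = 0.05246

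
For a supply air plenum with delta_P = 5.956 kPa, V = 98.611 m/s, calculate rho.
Formula: V = \sqrt{\frac{2 \Delta P}{\rho}}
Substituting knowns: 98.611 = √(2·(5.956·1000)/rho)
Solving for rho: rho = 2·(5.956·1000)/98.611² = 1.225 kg/m³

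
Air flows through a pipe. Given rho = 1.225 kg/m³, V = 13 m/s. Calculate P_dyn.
Formula: P_{dyn} = \frac{1}{2} \rho V^2
P_dyn = 0.5·1.225·13²/1000 = 0.1035 kPa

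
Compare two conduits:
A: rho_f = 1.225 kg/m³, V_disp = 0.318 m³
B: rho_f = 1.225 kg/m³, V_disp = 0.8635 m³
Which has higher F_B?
F_B(A) = 3.821 N, F_B(B) = 10.38 N. Answer: B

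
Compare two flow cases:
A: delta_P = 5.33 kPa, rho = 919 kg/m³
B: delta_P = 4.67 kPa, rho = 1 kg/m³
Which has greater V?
V(A) = 3.406 m/s, V(B) = 96.64 m/s. Answer: B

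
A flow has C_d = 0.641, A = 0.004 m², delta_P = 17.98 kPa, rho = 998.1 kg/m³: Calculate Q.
Formula: Q = C_d A \sqrt{\frac{2 \Delta P}{\rho}}
Q = 0.641·0.004·√(2·(17.98·1000)/998.1)·1000 = 15.39 L/s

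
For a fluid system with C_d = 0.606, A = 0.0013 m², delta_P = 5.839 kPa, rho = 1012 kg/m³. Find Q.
Formula: Q = C_d A \sqrt{\frac{2 \Delta P}{\rho}}
Q = 0.606·0.0013·√(2·(5.839·1000)/1012)·1000 = 2.676 L/s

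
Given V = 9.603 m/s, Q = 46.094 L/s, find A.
Formula: Q = A V
Substituting knowns: 46.094 = A·9.603·1000
Solving for A: A = (46.094/1000)/9.603 = 0.0048 m²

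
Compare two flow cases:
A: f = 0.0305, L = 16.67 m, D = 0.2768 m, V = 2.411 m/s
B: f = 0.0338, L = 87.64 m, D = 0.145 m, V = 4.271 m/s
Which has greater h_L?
h_L(A) = 0.5442 m, h_L(B) = 18.99 m. Answer: B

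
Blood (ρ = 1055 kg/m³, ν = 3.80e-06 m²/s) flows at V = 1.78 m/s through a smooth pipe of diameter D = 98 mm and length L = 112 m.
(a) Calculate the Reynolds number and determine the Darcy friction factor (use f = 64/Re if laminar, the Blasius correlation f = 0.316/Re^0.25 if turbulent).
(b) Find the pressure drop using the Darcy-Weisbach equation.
(a) Re = V·D/ν = 1.78·0.098/3.80e-06 = 45905 → turbulent (Re > 4000); f = 0.316/Re^0.25 = 0.316/45905^0.25 = 0.021588
(b) Darcy-Weisbach: ΔP = f·(L/D)·½ρV²/1000 = 0.021588·(112/0.098)·½·1055·1.78²/1000 = 41.24 kPa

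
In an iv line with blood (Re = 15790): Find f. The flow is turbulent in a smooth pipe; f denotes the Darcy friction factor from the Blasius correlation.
Formula: f = \frac{0.316}{Re^{0.25}}
f = 0.316/15790^0.25 = 0.02819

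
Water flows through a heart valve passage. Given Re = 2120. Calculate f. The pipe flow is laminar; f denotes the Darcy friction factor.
Formula: f = \frac{64}{Re}
f = 64/2120 = 0.03019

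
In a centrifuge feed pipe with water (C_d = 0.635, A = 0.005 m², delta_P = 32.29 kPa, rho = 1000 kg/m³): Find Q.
Formula: Q = C_d A \sqrt{\frac{2 \Delta P}{\rho}}
Q = 0.635·0.005·√(2·(32.29·1000)/1000)·1000 = 25.51 L/s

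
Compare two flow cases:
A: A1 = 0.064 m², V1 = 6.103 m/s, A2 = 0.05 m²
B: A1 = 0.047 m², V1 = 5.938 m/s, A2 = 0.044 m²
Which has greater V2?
V2(A) = 7.812 m/s, V2(B) = 6.343 m/s. Answer: A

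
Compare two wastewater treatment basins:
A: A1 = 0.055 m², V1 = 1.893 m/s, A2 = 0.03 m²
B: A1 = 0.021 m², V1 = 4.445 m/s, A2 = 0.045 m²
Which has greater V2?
V2(A) = 3.47 m/s, V2(B) = 2.074 m/s. Answer: A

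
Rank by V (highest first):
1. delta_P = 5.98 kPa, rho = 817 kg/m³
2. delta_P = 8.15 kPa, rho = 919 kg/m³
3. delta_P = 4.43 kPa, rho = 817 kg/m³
Case 1: V = 3.826 m/s
Case 2: V = 4.211 m/s
Case 3: V = 3.293 m/s
Ranking (highest first): 2, 1, 3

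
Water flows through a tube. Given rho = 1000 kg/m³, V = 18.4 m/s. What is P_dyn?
Formula: P_{dyn} = \frac{1}{2} \rho V^2
P_dyn = 0.5·1000·18.4²/1000 = 169.3 kPa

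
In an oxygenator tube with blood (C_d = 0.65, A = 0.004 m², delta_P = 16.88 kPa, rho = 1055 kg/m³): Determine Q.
Formula: Q = C_d A \sqrt{\frac{2 \Delta P}{\rho}}
Q = 0.65·0.004·√(2·(16.88·1000)/1055)·1000 = 14.71 L/s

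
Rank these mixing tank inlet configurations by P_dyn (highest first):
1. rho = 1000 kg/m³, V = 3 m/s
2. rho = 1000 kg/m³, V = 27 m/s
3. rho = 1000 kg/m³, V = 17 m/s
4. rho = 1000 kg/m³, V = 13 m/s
Case 1: P_dyn = 4.5 kPa
Case 2: P_dyn = 364.5 kPa
Case 3: P_dyn = 144.5 kPa
Case 4: P_dyn = 84.5 kPa
Ranking (highest first): 2, 3, 4, 1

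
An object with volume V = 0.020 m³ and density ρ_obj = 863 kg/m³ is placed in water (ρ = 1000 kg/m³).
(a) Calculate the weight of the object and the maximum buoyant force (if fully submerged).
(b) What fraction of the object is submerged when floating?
(a) W=rho_obj*g*V=863*9.81*0.020=169.3 N; F_B(max)=rho*g*V=1000*9.81*0.020=196.2 N
(b) Floating fraction=rho_obj/rho=863/1000=0.863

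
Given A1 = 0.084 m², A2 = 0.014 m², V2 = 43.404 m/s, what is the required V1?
Formula: V_2 = \frac{A_1 V_1}{A_2}
Substituting knowns: 43.404 = 0.084·V1/0.014
Solving for V1: V1 = 43.404·0.014/0.084 = 7.234 m/s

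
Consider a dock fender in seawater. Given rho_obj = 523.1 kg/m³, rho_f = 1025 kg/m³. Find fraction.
Formula: f_{sub} = \frac{\rho_{obj}}{\rho_f}
fraction = 523.1/1025 = 0.5103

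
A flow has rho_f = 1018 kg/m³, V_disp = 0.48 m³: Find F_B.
Formula: F_B = \rho_f g V_{disp}
F_B = 1018·9.81·0.48 = 4794 N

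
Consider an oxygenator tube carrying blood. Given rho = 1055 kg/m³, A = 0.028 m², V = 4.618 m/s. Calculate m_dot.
Formula: \dot{m} = \rho A V
m_dot = 1055·0.028·4.618 = 136.4 kg/s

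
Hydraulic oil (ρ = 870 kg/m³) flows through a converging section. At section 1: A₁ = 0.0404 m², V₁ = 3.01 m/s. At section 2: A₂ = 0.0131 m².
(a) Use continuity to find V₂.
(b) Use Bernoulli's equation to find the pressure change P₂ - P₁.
(a) Continuity: A₁V₁=A₂V₂ -> V₂=A₁V₁/A₂=0.0404*3.01/0.0131=9.28 m/s
(b) Bernoulli: P₂-P₁=0.5*rho*(V₁^2-V₂^2)/1000=0.5*870*(3.01^2-9.28^2)/1000=-33.52 kPa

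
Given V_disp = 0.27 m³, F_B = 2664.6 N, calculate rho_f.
Formula: F_B = \rho_f g V_{disp}
Substituting knowns: 2664.6 = rho_f·9.81·0.27
Solving for rho_f: rho_f = 2664.6/(9.81·0.27) = 1006 kg/m³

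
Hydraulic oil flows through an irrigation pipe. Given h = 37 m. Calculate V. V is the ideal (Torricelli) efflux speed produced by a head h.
Formula: V = \sqrt{2 g h}
V = √(2·9.81·37) = 26.94 m/s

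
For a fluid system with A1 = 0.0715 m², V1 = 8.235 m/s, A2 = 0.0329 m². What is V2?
Formula: V_2 = \frac{A_1 V_1}{A_2}
V2 = 0.0715·8.235/0.0329 = 17.9 m/s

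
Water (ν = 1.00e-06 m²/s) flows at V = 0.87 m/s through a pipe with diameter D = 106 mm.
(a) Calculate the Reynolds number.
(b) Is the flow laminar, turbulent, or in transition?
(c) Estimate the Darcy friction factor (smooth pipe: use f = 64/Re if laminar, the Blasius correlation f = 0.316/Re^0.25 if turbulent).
(a) Re = V·D/ν = 0.87·0.106/1.00e-06 = 92220
(b) Flow regime: turbulent (Re > 4000)
(c) Friction factor: f = 0.316/Re^0.25 = 0.316/92220^0.25 = 0.01813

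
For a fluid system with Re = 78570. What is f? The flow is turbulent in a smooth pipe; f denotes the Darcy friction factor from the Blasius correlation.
Formula: f = \frac{0.316}{Re^{0.25}}
f = 0.316/78570^0.25 = 0.01887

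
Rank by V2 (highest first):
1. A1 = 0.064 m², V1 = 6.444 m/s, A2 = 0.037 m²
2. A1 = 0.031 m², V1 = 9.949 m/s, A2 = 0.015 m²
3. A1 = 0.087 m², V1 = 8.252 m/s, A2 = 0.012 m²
Case 1: V2 = 11.15 m/s
Case 2: V2 = 20.56 m/s
Case 3: V2 = 59.83 m/s
Ranking (highest first): 3, 2, 1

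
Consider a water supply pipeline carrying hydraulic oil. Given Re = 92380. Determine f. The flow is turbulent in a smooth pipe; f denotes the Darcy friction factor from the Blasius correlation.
Formula: f = \frac{0.316}{Re^{0.25}}
f = 0.316/92380^0.25 = 0.01813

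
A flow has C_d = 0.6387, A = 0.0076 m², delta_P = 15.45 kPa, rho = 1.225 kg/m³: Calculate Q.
Formula: Q = C_d A \sqrt{\frac{2 \Delta P}{\rho}}
Q = 0.6387·0.0076·√(2·(15.45·1000)/1.225)·1000 = 770.9 L/s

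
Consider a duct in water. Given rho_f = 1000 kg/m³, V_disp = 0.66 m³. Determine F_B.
Formula: F_B = \rho_f g V_{disp}
F_B = 1000·9.81·0.66 = 6475 N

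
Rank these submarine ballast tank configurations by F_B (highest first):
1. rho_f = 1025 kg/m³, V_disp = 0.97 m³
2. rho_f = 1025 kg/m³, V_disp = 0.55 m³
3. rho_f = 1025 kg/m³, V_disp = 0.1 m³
Case 1: F_B = 9754 N
Case 2: F_B = 5530 N
Case 3: F_B = 1006 N
Ranking (highest first): 1, 2, 3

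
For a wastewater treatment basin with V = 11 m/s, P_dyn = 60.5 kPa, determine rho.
Formula: P_{dyn} = \frac{1}{2} \rho V^2
Substituting knowns: 60.5 = 0.5·rho·11²/1000
Solving for rho: rho = 2·(60.5·1000)/11² = 1000 kg/m³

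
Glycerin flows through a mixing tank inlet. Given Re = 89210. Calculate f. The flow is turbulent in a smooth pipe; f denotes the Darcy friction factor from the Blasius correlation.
Formula: f = \frac{0.316}{Re^{0.25}}
f = 0.316/89210^0.25 = 0.01828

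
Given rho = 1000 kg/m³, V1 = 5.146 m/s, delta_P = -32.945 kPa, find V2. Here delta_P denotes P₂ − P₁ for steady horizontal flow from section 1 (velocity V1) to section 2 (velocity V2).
Formula: \Delta P = \frac{1}{2} \rho (V_1^2 - V_2^2)
Substituting knowns: -32.945 = 0.5·1000·(5.146² − V2²)/1000
Solving for V2: V2 = √(5.146² − 2·(-32.945·1000)/1000) = 9.611 m/s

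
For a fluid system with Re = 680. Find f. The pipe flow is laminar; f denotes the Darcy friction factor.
Formula: f = \frac{64}{Re}
f = 64/680 = 0.09412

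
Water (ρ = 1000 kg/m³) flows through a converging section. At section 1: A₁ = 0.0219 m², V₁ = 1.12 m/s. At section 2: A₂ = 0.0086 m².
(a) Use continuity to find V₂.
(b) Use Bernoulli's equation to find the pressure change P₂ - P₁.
(a) Continuity: A₁V₁=A₂V₂ -> V₂=A₁V₁/A₂=0.0219*1.12/0.0086=2.85 m/s
(b) Bernoulli: P₂-P₁=0.5*rho*(V₁^2-V₂^2)/1000=0.5*1000*(1.12^2-2.85^2)/1000=-3.434 kPa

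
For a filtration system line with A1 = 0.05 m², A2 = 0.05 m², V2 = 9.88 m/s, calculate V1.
Formula: V_2 = \frac{A_1 V_1}{A_2}
Substituting knowns: 9.88 = 0.05·V1/0.05
Solving for V1: V1 = 9.88·0.05/0.05 = 9.88 m/s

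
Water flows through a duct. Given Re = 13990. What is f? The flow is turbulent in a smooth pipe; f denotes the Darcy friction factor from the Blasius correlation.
Formula: f = \frac{0.316}{Re^{0.25}}
f = 0.316/13990^0.25 = 0.02906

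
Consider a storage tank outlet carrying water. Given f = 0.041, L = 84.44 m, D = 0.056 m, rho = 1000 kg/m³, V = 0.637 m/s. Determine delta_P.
Formula: \Delta P = f \frac{L}{D} \frac{\rho V^2}{2}
delta_P = 0.041·(84.44/0.056)·0.5·1000·0.637²/1000 = 12.54 kPa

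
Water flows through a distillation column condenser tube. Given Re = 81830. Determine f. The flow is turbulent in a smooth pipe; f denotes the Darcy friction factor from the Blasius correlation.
Formula: f = \frac{0.316}{Re^{0.25}}
f = 0.316/81830^0.25 = 0.01868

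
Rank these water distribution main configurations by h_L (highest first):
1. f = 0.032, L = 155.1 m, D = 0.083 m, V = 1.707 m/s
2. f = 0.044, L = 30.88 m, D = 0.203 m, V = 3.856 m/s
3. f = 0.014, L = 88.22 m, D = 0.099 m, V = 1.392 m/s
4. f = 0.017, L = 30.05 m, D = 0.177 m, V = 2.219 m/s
Case 1: h_L = 8.881 m
Case 2: h_L = 5.072 m
Case 3: h_L = 1.232 m
Case 4: h_L = 0.7243 m
Ranking (highest first): 1, 2, 3, 4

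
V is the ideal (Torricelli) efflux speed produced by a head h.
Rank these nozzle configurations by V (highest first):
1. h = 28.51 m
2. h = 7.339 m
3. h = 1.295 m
Case 1: V = 23.65 m/s
Case 2: V = 12 m/s
Case 3: V = 5.041 m/s
Ranking (highest first): 1, 2, 3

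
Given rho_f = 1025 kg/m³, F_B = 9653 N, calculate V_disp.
Formula: F_B = \rho_f g V_{disp}
Substituting knowns: 9653 = 1025·9.81·V_disp
Solving for V_disp: V_disp = 9653/(1025·9.81) = 0.96 m³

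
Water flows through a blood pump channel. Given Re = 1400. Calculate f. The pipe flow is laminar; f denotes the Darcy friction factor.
Formula: f = \frac{64}{Re}
f = 64/1400 = 0.04571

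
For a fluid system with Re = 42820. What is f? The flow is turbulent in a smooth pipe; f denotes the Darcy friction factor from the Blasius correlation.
Formula: f = \frac{0.316}{Re^{0.25}}
f = 0.316/42820^0.25 = 0.02197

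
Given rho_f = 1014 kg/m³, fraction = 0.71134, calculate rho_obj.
Formula: f_{sub} = \frac{\rho_{obj}}{\rho_f}
Substituting knowns: 0.71134 = rho_obj/1014
Solving for rho_obj: rho_obj = 0.71134·1014 = 721.3 kg/m³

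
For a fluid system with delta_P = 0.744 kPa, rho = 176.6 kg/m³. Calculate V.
Formula: V = \sqrt{\frac{2 \Delta P}{\rho}}
V = √(2·(0.744·1000)/176.6) = 2.903 m/s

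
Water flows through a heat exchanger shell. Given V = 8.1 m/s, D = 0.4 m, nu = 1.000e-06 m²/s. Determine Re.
Formula: Re = \frac{V D}{\nu}
Re = 8.1·0.4/1.000e-06 = 3.240e+06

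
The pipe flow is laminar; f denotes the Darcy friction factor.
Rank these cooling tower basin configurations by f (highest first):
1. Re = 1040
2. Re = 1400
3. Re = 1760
Case 1: f = 0.06154
Case 2: f = 0.04571
Case 3: f = 0.03636
Ranking (highest first): 1, 2, 3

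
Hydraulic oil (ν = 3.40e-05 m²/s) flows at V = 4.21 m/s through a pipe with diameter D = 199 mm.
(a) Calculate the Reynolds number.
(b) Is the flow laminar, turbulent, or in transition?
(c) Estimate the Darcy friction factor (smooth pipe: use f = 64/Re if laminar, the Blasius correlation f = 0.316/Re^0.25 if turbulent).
(a) Re = V·D/ν = 4.21·0.199/3.40e-05 = 24641
(b) Flow regime: turbulent (Re > 4000)
(c) Friction factor: f = 0.316/Re^0.25 = 0.316/24641^0.25 = 0.02522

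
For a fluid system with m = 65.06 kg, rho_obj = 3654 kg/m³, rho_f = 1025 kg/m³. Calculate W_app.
Formula: W_{app} = mg\left(1 - \frac{\rho_f}{\rho_{obj}}\right)
W_app = 65.06·9.81·(1 − 1025/3654) = 459.2 N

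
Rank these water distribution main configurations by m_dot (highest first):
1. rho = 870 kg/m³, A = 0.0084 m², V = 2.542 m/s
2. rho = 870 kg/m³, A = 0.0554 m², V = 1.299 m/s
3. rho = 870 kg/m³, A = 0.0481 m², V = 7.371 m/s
Case 1: m_dot = 18.58 kg/s
Case 2: m_dot = 62.61 kg/s
Case 3: m_dot = 308.5 kg/s
Ranking (highest first): 3, 2, 1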